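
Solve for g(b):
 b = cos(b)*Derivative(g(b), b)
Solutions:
 g(b) = C1 + Integral(b/cos(b), b)


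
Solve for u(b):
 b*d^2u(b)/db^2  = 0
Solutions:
 u(b) = C1 + C2*b


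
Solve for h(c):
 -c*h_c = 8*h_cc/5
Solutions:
 h(c) = C1 + C2*erf(sqrt(5)*c/4)


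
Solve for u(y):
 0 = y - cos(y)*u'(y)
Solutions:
 u(y) = C1 + Integral(y/cos(y), y)


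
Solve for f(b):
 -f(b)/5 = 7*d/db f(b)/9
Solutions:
 f(b) = C1*exp(-9*b/35)


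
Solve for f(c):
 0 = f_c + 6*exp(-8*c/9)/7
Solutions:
 f(c) = C1 + 27*exp(-8*c/9)/28


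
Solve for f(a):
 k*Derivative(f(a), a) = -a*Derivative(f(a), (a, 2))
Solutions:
 f(a) = C1 + a^(1 - re(k))*(C2*sin(log(a)*Abs(im(k))) + C3*cos(log(a)*im(k)))


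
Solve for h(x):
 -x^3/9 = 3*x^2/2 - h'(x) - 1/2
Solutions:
 h(x) = C1 + x^4/36 + x^3/2 - x/2


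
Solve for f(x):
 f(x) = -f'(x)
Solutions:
 f(x) = C1*exp(-x)


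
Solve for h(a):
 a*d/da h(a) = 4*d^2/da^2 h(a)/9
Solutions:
 h(a) = C1 + C2*erfi(3*sqrt(2)*a/4)


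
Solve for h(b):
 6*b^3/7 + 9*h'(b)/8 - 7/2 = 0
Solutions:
 h(b) = C1 - 4*b^4/21 + 28*b/9


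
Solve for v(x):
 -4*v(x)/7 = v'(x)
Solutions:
 v(x) = C1*exp(-4*x/7)


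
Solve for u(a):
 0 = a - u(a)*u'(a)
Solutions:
 u(a) = -sqrt(C1 + a^2)
 u(a) = sqrt(C1 + a^2)


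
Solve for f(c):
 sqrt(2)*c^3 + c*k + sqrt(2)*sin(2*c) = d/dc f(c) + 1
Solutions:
 f(c) = C1 + sqrt(2)*c^4/4 + c^2*k/2 - c - sqrt(2)*cos(2*c)/2


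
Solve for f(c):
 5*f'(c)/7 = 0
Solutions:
 f(c) = C1


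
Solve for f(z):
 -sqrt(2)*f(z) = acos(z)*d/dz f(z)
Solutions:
 f(z) = C1*exp(-sqrt(2)*Integral(1/acos(z), z))


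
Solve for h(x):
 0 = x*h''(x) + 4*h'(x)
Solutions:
 h(x) = C1 + C2/x^3


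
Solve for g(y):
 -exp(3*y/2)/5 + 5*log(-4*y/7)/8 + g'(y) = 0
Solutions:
 g(y) = C1 - 5*y*log(-y)/8 + 5*y*(-2*log(2) + 1 + log(7))/8 + 2*exp(3*y/2)/15


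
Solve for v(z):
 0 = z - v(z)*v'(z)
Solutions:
 v(z) = -sqrt(C1 + z^2)
 v(z) = sqrt(C1 + z^2)


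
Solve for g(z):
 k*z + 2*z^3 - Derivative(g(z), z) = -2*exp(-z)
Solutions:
 g(z) = C1 + k*z^2/2 + z^4/2 - 2*exp(-z)


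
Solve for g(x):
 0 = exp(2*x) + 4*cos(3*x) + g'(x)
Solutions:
 g(x) = C1 - exp(2*x)/2 - 4*sin(3*x)/3


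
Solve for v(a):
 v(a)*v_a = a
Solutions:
 v(a) = -sqrt(C1 + a^2)
 v(a) = sqrt(C1 + a^2)


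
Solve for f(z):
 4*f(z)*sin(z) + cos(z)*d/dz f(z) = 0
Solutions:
 f(z) = C1*cos(z)^4


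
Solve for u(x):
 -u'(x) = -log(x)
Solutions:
 u(x) = C1 + x*log(x) - x


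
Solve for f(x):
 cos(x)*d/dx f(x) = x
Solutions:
 f(x) = C1 + Integral(x/cos(x), x)


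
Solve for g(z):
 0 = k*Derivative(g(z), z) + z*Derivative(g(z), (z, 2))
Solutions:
 g(z) = C1 + z^(1 - re(k))*(C2*sin(log(z)*Abs(im(k))) + C3*cos(log(z)*im(k)))


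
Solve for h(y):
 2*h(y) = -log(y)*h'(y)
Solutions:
 h(y) = C1*exp(-2*li(y))


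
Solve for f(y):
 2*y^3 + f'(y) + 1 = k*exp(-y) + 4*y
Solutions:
 f(y) = C1 - k*exp(-y) - y^4/2 + 2*y^2 - y


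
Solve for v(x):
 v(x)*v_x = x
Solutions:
 v(x) = -sqrt(C1 + x^2)
 v(x) = sqrt(C1 + x^2)


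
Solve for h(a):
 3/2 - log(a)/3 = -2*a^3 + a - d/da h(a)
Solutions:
 h(a) = C1 - a^4/2 + a^2/2 + a*log(a)/3 - 11*a/6


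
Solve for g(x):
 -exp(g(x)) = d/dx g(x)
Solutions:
 g(x) = log(1/(C1 + x))


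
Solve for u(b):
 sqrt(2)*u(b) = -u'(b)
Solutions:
 u(b) = C1*exp(-sqrt(2)*b)


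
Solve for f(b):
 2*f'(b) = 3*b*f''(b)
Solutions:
 f(b) = C1 + C2*b^(5/3)


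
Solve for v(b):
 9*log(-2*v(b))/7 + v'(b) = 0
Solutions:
 7*Integral(1/(log(-_y) + log(2)), (_y, v(b)))/9 = C1 - b


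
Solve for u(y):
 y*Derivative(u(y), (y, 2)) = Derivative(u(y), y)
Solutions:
 u(y) = C1 + C2*y^2


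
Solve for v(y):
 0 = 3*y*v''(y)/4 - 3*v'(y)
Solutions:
 v(y) = C1 + C2*y^5


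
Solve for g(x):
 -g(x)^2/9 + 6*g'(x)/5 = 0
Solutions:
 g(x) = -54/(C1 + 5*x)


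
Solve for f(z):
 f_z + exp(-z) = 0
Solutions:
 f(z) = C1 + exp(-z)


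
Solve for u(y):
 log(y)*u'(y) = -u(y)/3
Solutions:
 u(y) = C1*exp(-li(y)/3)


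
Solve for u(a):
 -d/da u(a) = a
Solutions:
 u(a) = C1 - a^2/2


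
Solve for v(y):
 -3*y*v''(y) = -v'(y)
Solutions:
 v(y) = C1 + C2*y^(4/3)


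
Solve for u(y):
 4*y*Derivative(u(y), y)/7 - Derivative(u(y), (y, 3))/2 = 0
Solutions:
 u(y) = C1 + Integral(C2*airyai(2*7^(2/3)*y/7) + C3*airybi(2*7^(2/3)*y/7), y)


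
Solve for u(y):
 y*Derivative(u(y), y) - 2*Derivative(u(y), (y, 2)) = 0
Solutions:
 u(y) = C1 + C2*erfi(y/2)


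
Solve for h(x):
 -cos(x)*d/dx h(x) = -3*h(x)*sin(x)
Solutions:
 h(x) = C1/cos(x)^3


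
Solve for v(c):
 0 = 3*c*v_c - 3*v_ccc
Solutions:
 v(c) = C1 + Integral(C2*airyai(c) + C3*airybi(c), c)


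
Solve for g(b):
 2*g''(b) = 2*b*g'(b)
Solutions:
 g(b) = C1 + C2*erfi(sqrt(2)*b/2)


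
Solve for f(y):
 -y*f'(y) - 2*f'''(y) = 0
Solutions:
 f(y) = C1 + Integral(C2*airyai(-2^(2/3)*y/2) + C3*airybi(-2^(2/3)*y/2), y)


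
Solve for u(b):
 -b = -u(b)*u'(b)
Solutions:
 u(b) = -sqrt(C1 + b^2)
 u(b) = sqrt(C1 + b^2)


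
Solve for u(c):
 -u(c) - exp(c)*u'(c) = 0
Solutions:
 u(c) = C1*exp(exp(-c))


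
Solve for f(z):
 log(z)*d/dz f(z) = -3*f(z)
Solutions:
 f(z) = C1*exp(-3*li(z))


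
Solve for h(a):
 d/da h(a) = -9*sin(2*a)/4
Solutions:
 h(a) = C1 + 9*cos(2*a)/8


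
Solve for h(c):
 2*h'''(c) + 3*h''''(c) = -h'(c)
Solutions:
 h(c) = C1 + C4*exp(-c) + (C2*sin(sqrt(11)*c/6) + C3*cos(sqrt(11)*c/6))*exp(c/6)


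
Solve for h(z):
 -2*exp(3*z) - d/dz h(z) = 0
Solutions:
 h(z) = C1 - 2*exp(3*z)/3


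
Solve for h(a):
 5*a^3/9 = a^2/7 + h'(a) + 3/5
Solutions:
 h(a) = C1 + 5*a^4/36 - a^3/21 - 3*a/5


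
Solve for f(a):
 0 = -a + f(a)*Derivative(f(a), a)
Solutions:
 f(a) = -sqrt(C1 + a^2)
 f(a) = sqrt(C1 + a^2)


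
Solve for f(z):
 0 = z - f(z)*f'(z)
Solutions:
 f(z) = -sqrt(C1 + z^2)
 f(z) = sqrt(C1 + z^2)


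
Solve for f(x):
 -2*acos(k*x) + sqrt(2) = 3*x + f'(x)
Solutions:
 f(x) = C1 - 3*x^2/2 + sqrt(2)*x - 2*Piecewise((x*acos(k*x) - sqrt(-k^2*x^2 + 1)/k, Ne(k, 0)), (pi*x/2, True))


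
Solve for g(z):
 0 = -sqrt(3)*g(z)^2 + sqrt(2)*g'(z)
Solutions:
 g(z) = -2/(C1 + sqrt(6)*z)


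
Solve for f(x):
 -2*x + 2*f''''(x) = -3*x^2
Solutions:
 f(x) = C1 + C2*x + C3*x^2 + C4*x^3 - x^6/240 + x^5/120


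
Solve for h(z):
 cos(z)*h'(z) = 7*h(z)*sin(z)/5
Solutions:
 h(z) = C1/cos(z)^(7/5)


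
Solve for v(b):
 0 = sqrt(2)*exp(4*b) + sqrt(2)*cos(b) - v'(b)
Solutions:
 v(b) = C1 + sqrt(2)*exp(4*b)/4 + sqrt(2)*sin(b)


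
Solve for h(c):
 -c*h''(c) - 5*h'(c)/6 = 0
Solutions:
 h(c) = C1 + C2*c^(1/6)


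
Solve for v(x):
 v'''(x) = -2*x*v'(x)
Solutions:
 v(x) = C1 + Integral(C2*airyai(-2^(1/3)*x) + C3*airybi(-2^(1/3)*x), x)


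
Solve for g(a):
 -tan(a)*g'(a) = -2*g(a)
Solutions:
 g(a) = C1*sin(a)^2


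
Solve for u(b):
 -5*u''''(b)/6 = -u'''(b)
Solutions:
 u(b) = C1 + C2*b + C3*b^2 + C4*exp(6*b/5)


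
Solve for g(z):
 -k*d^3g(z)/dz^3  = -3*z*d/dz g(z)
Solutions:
 g(z) = C1 + Integral(C2*airyai(3^(1/3)*z*(1/k)^(1/3)) + C3*airybi(3^(1/3)*z*(1/k)^(1/3)), z)


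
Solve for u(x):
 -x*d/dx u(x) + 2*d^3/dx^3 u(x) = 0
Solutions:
 u(x) = C1 + Integral(C2*airyai(2^(2/3)*x/2) + C3*airybi(2^(2/3)*x/2), x)


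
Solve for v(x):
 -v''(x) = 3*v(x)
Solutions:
 v(x) = C1*sin(sqrt(3)*x) + C2*cos(sqrt(3)*x)


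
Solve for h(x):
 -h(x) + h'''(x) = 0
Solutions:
 h(x) = C3*exp(x) + (C1*sin(sqrt(3)*x/2) + C2*cos(sqrt(3)*x/2))*exp(-x/2)


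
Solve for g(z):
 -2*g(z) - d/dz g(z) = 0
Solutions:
 g(z) = C1*exp(-2*z)


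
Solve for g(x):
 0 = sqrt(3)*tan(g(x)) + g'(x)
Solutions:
 g(x) = pi - asin(C1*exp(-sqrt(3)*x))
 g(x) = asin(C1*exp(-sqrt(3)*x))


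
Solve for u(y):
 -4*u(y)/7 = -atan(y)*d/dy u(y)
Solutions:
 u(y) = C1*exp(4*Integral(1/atan(y), y)/7)


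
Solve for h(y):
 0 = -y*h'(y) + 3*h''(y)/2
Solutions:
 h(y) = C1 + C2*erfi(sqrt(3)*y/3)


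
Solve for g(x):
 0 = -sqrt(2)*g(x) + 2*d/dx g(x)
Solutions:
 g(x) = C1*exp(sqrt(2)*x/2)


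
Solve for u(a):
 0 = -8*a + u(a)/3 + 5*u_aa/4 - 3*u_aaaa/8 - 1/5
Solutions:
 u(a) = C1*exp(-sqrt(3)*a*sqrt(5 + sqrt(33))/3) + C2*exp(sqrt(3)*a*sqrt(5 + sqrt(33))/3) + C3*sin(sqrt(3)*a*sqrt(-5 + sqrt(33))/3) + C4*cos(sqrt(3)*a*sqrt(-5 + sqrt(33))/3) + 24*a + 3/5


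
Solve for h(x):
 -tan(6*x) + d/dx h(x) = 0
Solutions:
 h(x) = C1 - log(cos(6*x))/6


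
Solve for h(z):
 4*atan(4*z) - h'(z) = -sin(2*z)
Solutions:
 h(z) = C1 + 4*z*atan(4*z) - log(16*z^2 + 1)/2 - cos(2*z)/2


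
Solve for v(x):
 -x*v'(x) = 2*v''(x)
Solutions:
 v(x) = C1 + C2*erf(x/2)


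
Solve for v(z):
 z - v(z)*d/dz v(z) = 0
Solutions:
 v(z) = -sqrt(C1 + z^2)
 v(z) = sqrt(C1 + z^2)


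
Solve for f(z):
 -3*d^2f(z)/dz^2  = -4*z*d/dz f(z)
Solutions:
 f(z) = C1 + C2*erfi(sqrt(6)*z/3)


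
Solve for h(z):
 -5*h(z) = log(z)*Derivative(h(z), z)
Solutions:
 h(z) = C1*exp(-5*li(z))


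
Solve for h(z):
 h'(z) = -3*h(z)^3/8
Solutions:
 h(z) = -2*sqrt(-1/(C1 - 3*z))
 h(z) = 2*sqrt(-1/(C1 - 3*z))


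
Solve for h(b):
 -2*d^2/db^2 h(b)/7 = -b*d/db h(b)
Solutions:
 h(b) = C1 + C2*erfi(sqrt(7)*b/2)


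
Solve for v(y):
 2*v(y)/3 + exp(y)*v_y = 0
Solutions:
 v(y) = C1*exp(2*exp(-y)/3)


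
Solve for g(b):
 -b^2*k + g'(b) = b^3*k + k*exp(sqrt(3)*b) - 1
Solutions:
 g(b) = C1 + b^4*k/4 + b^3*k/3 - b + sqrt(3)*k*exp(sqrt(3)*b)/3


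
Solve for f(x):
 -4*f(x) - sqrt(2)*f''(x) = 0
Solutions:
 f(x) = C1*sin(2^(3/4)*x) + C2*cos(2^(3/4)*x)


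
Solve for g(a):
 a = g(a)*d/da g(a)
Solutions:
 g(a) = -sqrt(C1 + a^2)
 g(a) = sqrt(C1 + a^2)


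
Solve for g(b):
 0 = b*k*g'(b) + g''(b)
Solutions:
 g(b) = Piecewise((-sqrt(2)*sqrt(pi)*C1*erf(sqrt(2)*b*sqrt(k)/2)/(2*sqrt(k)) - C2, (k > 0) | (k < 0)), (-C1*b - C2, True))


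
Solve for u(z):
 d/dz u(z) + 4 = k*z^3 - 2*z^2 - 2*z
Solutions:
 u(z) = C1 + k*z^4/4 - 2*z^3/3 - z^2 - 4*z


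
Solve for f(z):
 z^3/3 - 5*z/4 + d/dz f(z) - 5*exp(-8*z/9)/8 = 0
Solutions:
 f(z) = C1 - z^4/12 + 5*z^2/8 - 45*exp(-8*z/9)/64


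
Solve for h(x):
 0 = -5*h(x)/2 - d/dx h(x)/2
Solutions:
 h(x) = C1*exp(-5*x)


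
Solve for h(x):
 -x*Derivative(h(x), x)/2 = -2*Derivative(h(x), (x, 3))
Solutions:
 h(x) = C1 + Integral(C2*airyai(2^(1/3)*x/2) + C3*airybi(2^(1/3)*x/2), x)


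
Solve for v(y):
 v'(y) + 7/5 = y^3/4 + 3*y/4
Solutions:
 v(y) = C1 + y^4/16 + 3*y^2/8 - 7*y/5


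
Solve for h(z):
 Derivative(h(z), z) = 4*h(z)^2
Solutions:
 h(z) = -1/(C1 + 4*z)


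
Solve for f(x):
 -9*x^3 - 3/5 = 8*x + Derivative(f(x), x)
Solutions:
 f(x) = C1 - 9*x^4/4 - 4*x^2 - 3*x/5


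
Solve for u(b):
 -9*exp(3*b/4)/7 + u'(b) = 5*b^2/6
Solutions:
 u(b) = C1 + 5*b^3/18 + 12*exp(3*b/4)/7


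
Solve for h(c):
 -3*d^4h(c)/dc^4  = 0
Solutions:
 h(c) = C1 + C2*c + C3*c^2 + C4*c^3


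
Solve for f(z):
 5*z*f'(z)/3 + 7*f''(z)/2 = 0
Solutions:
 f(z) = C1 + C2*erf(sqrt(105)*z/21)


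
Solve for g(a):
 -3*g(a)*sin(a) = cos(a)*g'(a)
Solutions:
 g(a) = C1*cos(a)^3


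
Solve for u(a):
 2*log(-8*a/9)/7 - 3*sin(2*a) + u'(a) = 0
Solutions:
 u(a) = C1 - 2*a*log(-a)/7 - 6*a*log(2)/7 + 2*a/7 + 4*a*log(3)/7 - 3*cos(2*a)/2


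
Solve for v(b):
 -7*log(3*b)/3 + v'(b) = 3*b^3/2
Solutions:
 v(b) = C1 + 3*b^4/8 + 7*b*log(b)/3 - 7*b/3 + 7*b*log(3)/3


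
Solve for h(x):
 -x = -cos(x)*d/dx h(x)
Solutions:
 h(x) = C1 + Integral(x/cos(x), x)


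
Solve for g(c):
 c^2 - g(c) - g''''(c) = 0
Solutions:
 g(c) = c^2 + (C1*sin(sqrt(2)*c/2) + C2*cos(sqrt(2)*c/2))*exp(-sqrt(2)*c/2) + (C3*sin(sqrt(2)*c/2) + C4*cos(sqrt(2)*c/2))*exp(sqrt(2)*c/2)


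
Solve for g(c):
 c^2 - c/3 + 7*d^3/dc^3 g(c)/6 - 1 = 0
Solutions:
 g(c) = C1 + C2*c + C3*c^2 - c^5/70 + c^4/84 + c^3/7


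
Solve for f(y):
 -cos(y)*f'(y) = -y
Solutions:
 f(y) = C1 + Integral(y/cos(y), y)


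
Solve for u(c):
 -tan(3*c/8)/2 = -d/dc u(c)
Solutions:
 u(c) = C1 - 4*log(cos(3*c/8))/3


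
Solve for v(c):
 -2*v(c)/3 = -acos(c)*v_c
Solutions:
 v(c) = C1*exp(2*Integral(1/acos(c), c)/3)


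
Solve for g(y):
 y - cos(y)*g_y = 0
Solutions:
 g(y) = C1 + Integral(y/cos(y), y)


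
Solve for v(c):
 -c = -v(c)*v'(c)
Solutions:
 v(c) = -sqrt(C1 + c^2)
 v(c) = sqrt(C1 + c^2)


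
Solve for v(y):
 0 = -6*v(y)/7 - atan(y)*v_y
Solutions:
 v(y) = C1*exp(-6*Integral(1/atan(y), y)/7)


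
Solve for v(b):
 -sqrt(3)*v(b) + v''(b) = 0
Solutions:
 v(b) = C1*exp(-3^(1/4)*b) + C2*exp(3^(1/4)*b)


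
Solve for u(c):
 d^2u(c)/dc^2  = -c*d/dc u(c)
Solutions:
 u(c) = C1 + C2*erf(sqrt(2)*c/2)


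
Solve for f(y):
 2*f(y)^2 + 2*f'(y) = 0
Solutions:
 f(y) = 1/(C1 + y)


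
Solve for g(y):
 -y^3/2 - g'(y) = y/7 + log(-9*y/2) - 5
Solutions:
 g(y) = C1 - y^4/8 - y^2/14 - y*log(-y) + y*(-2*log(3) + log(2) + 6)


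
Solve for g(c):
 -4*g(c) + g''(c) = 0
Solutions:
 g(c) = C1*exp(-2*c) + C2*exp(2*c)


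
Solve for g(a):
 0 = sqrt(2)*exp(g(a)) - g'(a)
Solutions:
 g(a) = log(-1/(C1 + sqrt(2)*a))


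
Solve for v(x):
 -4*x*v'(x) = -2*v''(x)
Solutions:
 v(x) = C1 + C2*erfi(x)


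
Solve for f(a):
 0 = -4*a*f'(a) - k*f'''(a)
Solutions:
 f(a) = C1 + Integral(C2*airyai(2^(2/3)*a*(-1/k)^(1/3)) + C3*airybi(2^(2/3)*a*(-1/k)^(1/3)), a)


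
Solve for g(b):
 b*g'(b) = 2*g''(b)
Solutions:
 g(b) = C1 + C2*erfi(b/2)


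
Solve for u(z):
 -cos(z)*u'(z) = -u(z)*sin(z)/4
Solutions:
 u(z) = C1/cos(z)^(1/4)


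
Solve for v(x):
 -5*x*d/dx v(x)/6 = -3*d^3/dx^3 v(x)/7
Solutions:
 v(x) = C1 + Integral(C2*airyai(420^(1/3)*x/6) + C3*airybi(420^(1/3)*x/6), x)


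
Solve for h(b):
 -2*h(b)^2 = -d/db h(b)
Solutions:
 h(b) = -1/(C1 + 2*b)


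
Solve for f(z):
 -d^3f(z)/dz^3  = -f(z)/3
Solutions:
 f(z) = C3*exp(3^(2/3)*z/3) + (C1*sin(3^(1/6)*z/2) + C2*cos(3^(1/6)*z/2))*exp(-3^(2/3)*z/6)


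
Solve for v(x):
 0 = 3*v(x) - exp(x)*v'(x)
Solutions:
 v(x) = C1*exp(-3*exp(-x))


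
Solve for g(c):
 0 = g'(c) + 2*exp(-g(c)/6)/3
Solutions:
 g(c) = 6*log(C1 - c/9)


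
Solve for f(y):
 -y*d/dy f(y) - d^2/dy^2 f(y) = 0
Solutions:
 f(y) = C1 + C2*erf(sqrt(2)*y/2)


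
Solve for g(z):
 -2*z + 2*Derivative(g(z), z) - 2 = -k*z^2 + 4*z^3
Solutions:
 g(z) = C1 - k*z^3/6 + z^4/2 + z^2/2 + z


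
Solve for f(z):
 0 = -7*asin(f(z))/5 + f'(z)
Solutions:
 Integral(1/asin(_y), (_y, f(z))) = C1 + 7*z/5


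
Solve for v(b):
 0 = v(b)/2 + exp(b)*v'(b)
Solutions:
 v(b) = C1*exp(exp(-b)/2)


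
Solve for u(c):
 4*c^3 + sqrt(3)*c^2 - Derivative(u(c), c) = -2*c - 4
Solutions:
 u(c) = C1 + c^4 + sqrt(3)*c^3/3 + c^2 + 4*c


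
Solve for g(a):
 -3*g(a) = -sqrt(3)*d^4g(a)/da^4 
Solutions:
 g(a) = C1*exp(-3^(1/8)*a) + C2*exp(3^(1/8)*a) + C3*sin(3^(1/8)*a) + C4*cos(3^(1/8)*a)


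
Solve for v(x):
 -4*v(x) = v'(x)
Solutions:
 v(x) = C1*exp(-4*x)


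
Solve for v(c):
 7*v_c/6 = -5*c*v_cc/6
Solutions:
 v(c) = C1 + C2/c^(2/5)


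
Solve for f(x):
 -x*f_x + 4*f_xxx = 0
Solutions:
 f(x) = C1 + Integral(C2*airyai(2^(1/3)*x/2) + C3*airybi(2^(1/3)*x/2), x)


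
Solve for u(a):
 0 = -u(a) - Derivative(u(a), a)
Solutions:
 u(a) = C1*exp(-a)


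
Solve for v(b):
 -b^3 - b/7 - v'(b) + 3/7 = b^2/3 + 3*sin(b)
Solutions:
 v(b) = C1 - b^4/4 - b^3/9 - b^2/14 + 3*b/7 + 3*cos(b)


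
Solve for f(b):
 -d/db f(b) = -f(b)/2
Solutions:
 f(b) = C1*exp(b/2)


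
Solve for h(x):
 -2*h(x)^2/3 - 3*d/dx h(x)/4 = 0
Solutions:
 h(x) = 9/(C1 + 8*x)


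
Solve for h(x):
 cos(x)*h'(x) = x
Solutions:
 h(x) = C1 + Integral(x/cos(x), x)


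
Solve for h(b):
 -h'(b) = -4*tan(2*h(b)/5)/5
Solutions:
 h(b) = -5*asin(C1*exp(8*b/25))/2 + 5*pi/2
 h(b) = 5*asin(C1*exp(8*b/25))/2


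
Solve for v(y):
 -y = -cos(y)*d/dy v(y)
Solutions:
 v(y) = C1 + Integral(y/cos(y), y)


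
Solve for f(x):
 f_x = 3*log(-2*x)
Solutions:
 f(x) = C1 + 3*x*log(-x) + 3*x*(-1 + log(2))


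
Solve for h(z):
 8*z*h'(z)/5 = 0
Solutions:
 h(z) = C1


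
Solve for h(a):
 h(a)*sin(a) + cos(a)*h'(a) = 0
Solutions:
 h(a) = C1*cos(a)


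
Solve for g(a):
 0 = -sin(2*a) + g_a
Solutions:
 g(a) = C1 - cos(2*a)/2


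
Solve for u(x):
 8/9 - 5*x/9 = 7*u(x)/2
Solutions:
 u(x) = 16/63 - 10*x/63


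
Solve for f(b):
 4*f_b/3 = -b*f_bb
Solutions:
 f(b) = C1 + C2/b^(1/3)


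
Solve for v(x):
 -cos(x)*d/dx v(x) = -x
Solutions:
 v(x) = C1 + Integral(x/cos(x), x)


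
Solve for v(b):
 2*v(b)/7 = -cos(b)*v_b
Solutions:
 v(b) = C1*(sin(b) - 1)^(1/7)/(sin(b) + 1)^(1/7)


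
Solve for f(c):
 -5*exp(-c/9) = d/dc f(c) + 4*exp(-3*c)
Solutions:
 f(c) = C1 + 4*exp(-3*c)/3 + 45*exp(-c/9)


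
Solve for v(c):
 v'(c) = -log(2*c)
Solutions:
 v(c) = C1 - c*log(c) - c*log(2) + c


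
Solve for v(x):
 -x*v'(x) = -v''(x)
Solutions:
 v(x) = C1 + C2*erfi(sqrt(2)*x/2)


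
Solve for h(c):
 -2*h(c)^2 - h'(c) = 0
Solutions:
 h(c) = 1/(C1 + 2*c)


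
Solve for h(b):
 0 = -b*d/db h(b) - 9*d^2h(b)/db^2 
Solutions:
 h(b) = C1 + C2*erf(sqrt(2)*b/6)


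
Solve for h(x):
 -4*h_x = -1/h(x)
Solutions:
 h(x) = -sqrt(C1 + 2*x)/2
 h(x) = sqrt(C1 + 2*x)/2


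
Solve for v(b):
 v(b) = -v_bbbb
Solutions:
 v(b) = (C1*sin(sqrt(2)*b/2) + C2*cos(sqrt(2)*b/2))*exp(-sqrt(2)*b/2) + (C3*sin(sqrt(2)*b/2) + C4*cos(sqrt(2)*b/2))*exp(sqrt(2)*b/2)


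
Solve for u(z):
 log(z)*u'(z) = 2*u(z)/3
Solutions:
 u(z) = C1*exp(2*li(z)/3)


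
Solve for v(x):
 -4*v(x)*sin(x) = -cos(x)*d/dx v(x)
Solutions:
 v(x) = C1/cos(x)^4


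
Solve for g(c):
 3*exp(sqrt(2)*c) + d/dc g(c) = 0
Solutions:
 g(c) = C1 - 3*sqrt(2)*exp(sqrt(2)*c)/2


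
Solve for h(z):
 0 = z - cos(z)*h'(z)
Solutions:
 h(z) = C1 + Integral(z/cos(z), z)


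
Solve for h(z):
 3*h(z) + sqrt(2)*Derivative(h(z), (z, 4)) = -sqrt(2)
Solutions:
 h(z) = (C1*sin(2^(3/8)*3^(1/4)*z/2) + C2*cos(2^(3/8)*3^(1/4)*z/2))*exp(-2^(3/8)*3^(1/4)*z/2) + (C3*sin(2^(3/8)*3^(1/4)*z/2) + C4*cos(2^(3/8)*3^(1/4)*z/2))*exp(2^(3/8)*3^(1/4)*z/2) - sqrt(2)/3


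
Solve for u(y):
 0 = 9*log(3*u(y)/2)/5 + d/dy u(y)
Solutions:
 -5*Integral(1/(-log(_y) - log(3) + log(2)), (_y, u(y)))/9 = C1 - y


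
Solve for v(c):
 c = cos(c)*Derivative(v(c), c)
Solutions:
 v(c) = C1 + Integral(c/cos(c), c)


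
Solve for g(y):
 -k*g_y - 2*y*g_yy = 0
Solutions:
 g(y) = C1 + y^(1 - re(k)/2)*(C2*sin(log(y)*Abs(im(k))/2) + C3*cos(log(y)*im(k)/2))


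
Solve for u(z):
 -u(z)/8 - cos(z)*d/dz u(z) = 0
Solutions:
 u(z) = C1*(sin(z) - 1)^(1/16)/(sin(z) + 1)^(1/16)


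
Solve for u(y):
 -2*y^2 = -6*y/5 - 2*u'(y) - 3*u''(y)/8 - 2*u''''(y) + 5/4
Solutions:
 u(y) = C1 + C2*exp(-y*(-(32 + 5*sqrt(41))^(1/3) + (32 + 5*sqrt(41))^(-1/3))/8)*sin(sqrt(3)*y*((32 + 5*sqrt(41))^(-1/3) + (32 + 5*sqrt(41))^(1/3))/8) + C3*exp(-y*(-(32 + 5*sqrt(41))^(1/3) + (32 + 5*sqrt(41))^(-1/3))/8)*cos(sqrt(3)*y*((32 + 5*sqrt(41))^(-1/3) + (32 + 5*sqrt(41))^(1/3))/8) + C4*exp(y*(-(32 + 5*sqrt(41))^(1/3) + (32 + 5*sqrt(41))^(-1/3))/4) + y^3/3 - 39*y^2/80 + 517*y/640


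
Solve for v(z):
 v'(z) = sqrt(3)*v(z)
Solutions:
 v(z) = C1*exp(sqrt(3)*z)


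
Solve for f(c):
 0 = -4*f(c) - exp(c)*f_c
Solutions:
 f(c) = C1*exp(4*exp(-c))


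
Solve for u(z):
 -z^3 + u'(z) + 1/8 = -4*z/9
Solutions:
 u(z) = C1 + z^4/4 - 2*z^2/9 - z/8


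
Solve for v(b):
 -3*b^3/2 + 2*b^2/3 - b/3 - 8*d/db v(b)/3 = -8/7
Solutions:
 v(b) = C1 - 9*b^4/64 + b^3/12 - b^2/16 + 3*b/7


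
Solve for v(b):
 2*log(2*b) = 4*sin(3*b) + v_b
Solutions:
 v(b) = C1 + 2*b*log(b) - 2*b + 2*b*log(2) + 4*cos(3*b)/3


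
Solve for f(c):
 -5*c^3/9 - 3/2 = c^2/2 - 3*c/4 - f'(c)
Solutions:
 f(c) = C1 + 5*c^4/36 + c^3/6 - 3*c^2/8 + 3*c/2


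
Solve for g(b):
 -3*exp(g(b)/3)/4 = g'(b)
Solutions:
 g(b) = 3*log(1/(C1 + 3*b)) + 3*log(12)


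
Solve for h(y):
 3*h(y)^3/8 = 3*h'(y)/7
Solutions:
 h(y) = -2*sqrt(-1/(C1 + 7*y))
 h(y) = 2*sqrt(-1/(C1 + 7*y))


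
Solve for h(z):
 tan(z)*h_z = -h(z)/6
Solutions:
 h(z) = C1/sin(z)^(1/6)


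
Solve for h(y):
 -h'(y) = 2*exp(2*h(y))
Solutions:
 h(y) = log(-sqrt(-1/(C1 - 2*y))) - log(2)/2
 h(y) = log(-1/(C1 - 2*y))/2 - log(2)/2


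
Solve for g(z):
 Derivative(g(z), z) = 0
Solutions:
 g(z) = C1


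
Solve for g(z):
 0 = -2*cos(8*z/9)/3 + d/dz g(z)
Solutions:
 g(z) = C1 + 3*sin(8*z/9)/4


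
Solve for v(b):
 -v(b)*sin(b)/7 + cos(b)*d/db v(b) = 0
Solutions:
 v(b) = C1/cos(b)^(1/7)


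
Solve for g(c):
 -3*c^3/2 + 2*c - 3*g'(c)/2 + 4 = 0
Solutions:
 g(c) = C1 - c^4/4 + 2*c^2/3 + 8*c/3


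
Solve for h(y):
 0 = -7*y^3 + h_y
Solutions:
 h(y) = C1 + 7*y^4/4


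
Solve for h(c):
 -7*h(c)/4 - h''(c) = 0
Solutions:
 h(c) = C1*sin(sqrt(7)*c/2) + C2*cos(sqrt(7)*c/2)


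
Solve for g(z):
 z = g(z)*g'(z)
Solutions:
 g(z) = -sqrt(C1 + z^2)
 g(z) = sqrt(C1 + z^2)


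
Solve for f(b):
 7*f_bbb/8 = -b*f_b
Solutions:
 f(b) = C1 + Integral(C2*airyai(-2*7^(2/3)*b/7) + C3*airybi(-2*7^(2/3)*b/7), b)


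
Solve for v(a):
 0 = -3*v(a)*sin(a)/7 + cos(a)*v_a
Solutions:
 v(a) = C1/cos(a)^(3/7)


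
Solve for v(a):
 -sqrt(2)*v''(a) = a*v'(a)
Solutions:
 v(a) = C1 + C2*erf(2^(1/4)*a/2)


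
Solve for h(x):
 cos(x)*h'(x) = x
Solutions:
 h(x) = C1 + Integral(x/cos(x), x)


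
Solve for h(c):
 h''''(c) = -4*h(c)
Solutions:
 h(c) = (C1*sin(c) + C2*cos(c))*exp(-c) + (C3*sin(c) + C4*cos(c))*exp(c)


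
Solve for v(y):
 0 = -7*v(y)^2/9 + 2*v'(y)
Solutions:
 v(y) = -18/(C1 + 7*y)


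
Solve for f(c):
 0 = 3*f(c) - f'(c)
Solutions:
 f(c) = C1*exp(3*c)


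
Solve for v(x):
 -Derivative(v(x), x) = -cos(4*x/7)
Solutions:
 v(x) = C1 + 7*sin(4*x/7)/4


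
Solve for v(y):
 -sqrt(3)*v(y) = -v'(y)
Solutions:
 v(y) = C1*exp(sqrt(3)*y)


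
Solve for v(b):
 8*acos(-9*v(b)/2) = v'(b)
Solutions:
 Integral(1/acos(-9*_y/2), (_y, v(b))) = C1 + 8*b


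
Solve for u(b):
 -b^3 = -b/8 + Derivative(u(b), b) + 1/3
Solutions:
 u(b) = C1 - b^4/4 + b^2/16 - b/3


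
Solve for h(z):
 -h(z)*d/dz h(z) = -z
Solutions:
 h(z) = -sqrt(C1 + z^2)
 h(z) = sqrt(C1 + z^2)


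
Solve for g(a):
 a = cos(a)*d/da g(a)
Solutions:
 g(a) = C1 + Integral(a/cos(a), a)


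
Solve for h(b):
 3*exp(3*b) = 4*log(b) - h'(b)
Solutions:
 h(b) = C1 + 4*b*log(b) - 4*b - exp(3*b)


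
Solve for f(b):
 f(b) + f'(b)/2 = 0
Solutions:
 f(b) = C1*exp(-2*b)


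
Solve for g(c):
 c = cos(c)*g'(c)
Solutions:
 g(c) = C1 + Integral(c/cos(c), c)


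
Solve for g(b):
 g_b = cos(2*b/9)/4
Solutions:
 g(b) = C1 + 9*sin(2*b/9)/8


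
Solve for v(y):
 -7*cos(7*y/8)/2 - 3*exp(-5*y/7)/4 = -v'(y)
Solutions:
 v(y) = C1 + 4*sin(7*y/8) - 21*exp(-5*y/7)/20


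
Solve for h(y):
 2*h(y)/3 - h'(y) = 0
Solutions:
 h(y) = C1*exp(2*y/3)


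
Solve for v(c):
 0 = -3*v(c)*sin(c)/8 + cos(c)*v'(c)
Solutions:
 v(c) = C1/cos(c)^(3/8)


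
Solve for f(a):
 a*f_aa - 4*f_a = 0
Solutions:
 f(a) = C1 + C2*a^5


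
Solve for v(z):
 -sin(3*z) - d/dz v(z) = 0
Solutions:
 v(z) = C1 + cos(3*z)/3


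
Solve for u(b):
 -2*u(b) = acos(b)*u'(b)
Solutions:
 u(b) = C1*exp(-2*Integral(1/acos(b), b))


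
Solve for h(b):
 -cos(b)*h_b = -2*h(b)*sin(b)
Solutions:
 h(b) = C1/cos(b)^2


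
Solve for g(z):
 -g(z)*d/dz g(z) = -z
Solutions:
 g(z) = -sqrt(C1 + z^2)
 g(z) = sqrt(C1 + z^2)


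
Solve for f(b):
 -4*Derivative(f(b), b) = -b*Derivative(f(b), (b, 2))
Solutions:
 f(b) = C1 + C2*b^5


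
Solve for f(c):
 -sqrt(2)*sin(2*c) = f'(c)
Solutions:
 f(c) = C1 + sqrt(2)*cos(2*c)/2


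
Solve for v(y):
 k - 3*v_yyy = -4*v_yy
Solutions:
 v(y) = C1 + C2*y + C3*exp(4*y/3) - k*y^2/8


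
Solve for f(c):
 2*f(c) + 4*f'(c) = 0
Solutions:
 f(c) = C1*exp(-c/2)


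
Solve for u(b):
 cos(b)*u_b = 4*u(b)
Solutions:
 u(b) = C1*(sin(b)^2 + 2*sin(b) + 1)/(sin(b)^2 - 2*sin(b) + 1)


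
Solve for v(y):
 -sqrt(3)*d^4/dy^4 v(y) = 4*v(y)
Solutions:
 v(y) = (C1*sin(3^(7/8)*y/3) + C2*cos(3^(7/8)*y/3))*exp(-3^(7/8)*y/3) + (C3*sin(3^(7/8)*y/3) + C4*cos(3^(7/8)*y/3))*exp(3^(7/8)*y/3)


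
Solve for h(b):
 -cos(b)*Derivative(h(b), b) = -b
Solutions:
 h(b) = C1 + Integral(b/cos(b), b)


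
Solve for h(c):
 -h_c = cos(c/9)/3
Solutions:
 h(c) = C1 - 3*sin(c/9)


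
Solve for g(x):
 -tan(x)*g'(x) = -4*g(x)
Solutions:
 g(x) = C1*sin(x)^4


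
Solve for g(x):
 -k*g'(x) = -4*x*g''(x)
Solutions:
 g(x) = C1 + x^(re(k)/4 + 1)*(C2*sin(log(x)*Abs(im(k))/4) + C3*cos(log(x)*im(k)/4))


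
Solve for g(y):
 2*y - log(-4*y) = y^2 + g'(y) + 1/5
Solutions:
 g(y) = C1 - y^3/3 + y^2 - y*log(-y) + y*(4/5 - 2*log(2))


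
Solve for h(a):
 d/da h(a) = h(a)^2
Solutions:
 h(a) = -1/(C1 + a)


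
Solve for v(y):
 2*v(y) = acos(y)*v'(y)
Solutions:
 v(y) = C1*exp(2*Integral(1/acos(y), y))


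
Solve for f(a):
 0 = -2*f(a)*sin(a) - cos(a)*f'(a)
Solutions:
 f(a) = C1*cos(a)^2


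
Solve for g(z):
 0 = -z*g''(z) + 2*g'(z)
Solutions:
 g(z) = C1 + C2*z^3


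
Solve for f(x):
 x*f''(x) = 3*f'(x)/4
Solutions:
 f(x) = C1 + C2*x^(7/4)


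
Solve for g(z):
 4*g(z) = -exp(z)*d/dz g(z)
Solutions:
 g(z) = C1*exp(4*exp(-z))


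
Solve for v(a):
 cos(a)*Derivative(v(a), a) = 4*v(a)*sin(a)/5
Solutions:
 v(a) = C1/cos(a)^(4/5)


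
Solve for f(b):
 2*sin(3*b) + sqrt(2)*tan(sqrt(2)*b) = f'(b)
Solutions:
 f(b) = C1 - log(cos(sqrt(2)*b)) - 2*cos(3*b)/3


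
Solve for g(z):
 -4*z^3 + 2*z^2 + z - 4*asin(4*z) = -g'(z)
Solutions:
 g(z) = C1 + z^4 - 2*z^3/3 - z^2/2 + 4*z*asin(4*z) + sqrt(1 - 16*z^2)


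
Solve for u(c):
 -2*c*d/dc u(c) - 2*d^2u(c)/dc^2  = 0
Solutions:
 u(c) = C1 + C2*erf(sqrt(2)*c/2)


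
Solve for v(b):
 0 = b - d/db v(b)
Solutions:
 v(b) = C1 + b^2/2


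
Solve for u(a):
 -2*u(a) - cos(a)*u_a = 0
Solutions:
 u(a) = C1*(sin(a) - 1)/(sin(a) + 1)


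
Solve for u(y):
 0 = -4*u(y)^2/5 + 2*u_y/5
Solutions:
 u(y) = -1/(C1 + 2*y)


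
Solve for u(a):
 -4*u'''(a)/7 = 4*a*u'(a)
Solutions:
 u(a) = C1 + Integral(C2*airyai(-7^(1/3)*a) + C3*airybi(-7^(1/3)*a), a)


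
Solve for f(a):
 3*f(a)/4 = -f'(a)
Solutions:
 f(a) = C1*exp(-3*a/4)


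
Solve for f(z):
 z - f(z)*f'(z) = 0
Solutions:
 f(z) = -sqrt(C1 + z^2)
 f(z) = sqrt(C1 + z^2)


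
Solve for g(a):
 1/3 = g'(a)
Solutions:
 g(a) = C1 + a/3


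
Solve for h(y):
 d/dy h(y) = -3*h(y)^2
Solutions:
 h(y) = 1/(C1 + 3*y)


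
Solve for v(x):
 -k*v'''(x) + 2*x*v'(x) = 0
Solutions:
 v(x) = C1 + Integral(C2*airyai(2^(1/3)*x*(1/k)^(1/3)) + C3*airybi(2^(1/3)*x*(1/k)^(1/3)), x)


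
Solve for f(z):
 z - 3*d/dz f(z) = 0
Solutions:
 f(z) = C1 + z^2/6


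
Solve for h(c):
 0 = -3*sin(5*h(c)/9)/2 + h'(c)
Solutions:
 -3*c/2 + 9*log(cos(5*h(c)/9) - 1)/10 - 9*log(cos(5*h(c)/9) + 1)/10 = C1


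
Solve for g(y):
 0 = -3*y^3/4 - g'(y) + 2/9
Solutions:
 g(y) = C1 - 3*y^4/16 + 2*y/9


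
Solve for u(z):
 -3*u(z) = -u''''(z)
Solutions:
 u(z) = C1*exp(-3^(1/4)*z) + C2*exp(3^(1/4)*z) + C3*sin(3^(1/4)*z) + C4*cos(3^(1/4)*z)


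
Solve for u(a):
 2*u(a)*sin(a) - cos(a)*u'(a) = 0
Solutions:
 u(a) = C1/cos(a)^2


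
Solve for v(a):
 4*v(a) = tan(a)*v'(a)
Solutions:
 v(a) = C1*sin(a)^4


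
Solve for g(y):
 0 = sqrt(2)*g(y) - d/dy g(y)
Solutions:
 g(y) = C1*exp(sqrt(2)*y)


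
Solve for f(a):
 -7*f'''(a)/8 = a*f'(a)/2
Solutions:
 f(a) = C1 + Integral(C2*airyai(-14^(2/3)*a/7) + C3*airybi(-14^(2/3)*a/7), a)


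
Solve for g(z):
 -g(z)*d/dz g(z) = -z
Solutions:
 g(z) = -sqrt(C1 + z^2)
 g(z) = sqrt(C1 + z^2)


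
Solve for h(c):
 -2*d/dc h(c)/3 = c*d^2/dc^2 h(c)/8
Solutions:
 h(c) = C1 + C2/c^(13/3)


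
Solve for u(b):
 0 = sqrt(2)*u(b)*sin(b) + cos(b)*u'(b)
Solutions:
 u(b) = C1*cos(b)^(sqrt(2))


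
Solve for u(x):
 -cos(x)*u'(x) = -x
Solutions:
 u(x) = C1 + Integral(x/cos(x), x)


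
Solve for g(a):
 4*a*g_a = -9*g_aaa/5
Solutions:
 g(a) = C1 + Integral(C2*airyai(-60^(1/3)*a/3) + C3*airybi(-60^(1/3)*a/3), a)


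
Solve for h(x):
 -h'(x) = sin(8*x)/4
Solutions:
 h(x) = C1 + cos(8*x)/32


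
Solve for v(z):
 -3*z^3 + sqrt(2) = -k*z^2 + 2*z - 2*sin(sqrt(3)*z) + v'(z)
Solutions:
 v(z) = C1 + k*z^3/3 - 3*z^4/4 - z^2 + sqrt(2)*z - 2*sqrt(3)*cos(sqrt(3)*z)/3


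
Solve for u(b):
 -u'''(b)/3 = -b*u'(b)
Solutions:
 u(b) = C1 + Integral(C2*airyai(3^(1/3)*b) + C3*airybi(3^(1/3)*b), b)


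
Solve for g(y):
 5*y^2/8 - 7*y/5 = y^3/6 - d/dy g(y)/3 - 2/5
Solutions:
 g(y) = C1 + y^4/8 - 5*y^3/8 + 21*y^2/10 - 6*y/5


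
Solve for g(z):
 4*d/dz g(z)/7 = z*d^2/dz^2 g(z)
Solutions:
 g(z) = C1 + C2*z^(11/7)


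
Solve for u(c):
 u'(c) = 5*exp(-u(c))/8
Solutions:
 u(c) = log(C1 + 5*c/8)


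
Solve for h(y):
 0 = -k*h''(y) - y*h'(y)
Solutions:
 h(y) = C1 + C2*sqrt(k)*erf(sqrt(2)*y*sqrt(1/k)/2)


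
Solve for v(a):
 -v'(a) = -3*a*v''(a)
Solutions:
 v(a) = C1 + C2*a^(4/3)


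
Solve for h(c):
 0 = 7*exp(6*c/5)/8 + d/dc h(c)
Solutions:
 h(c) = C1 - 35*exp(6*c/5)/48


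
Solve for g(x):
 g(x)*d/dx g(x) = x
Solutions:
 g(x) = -sqrt(C1 + x^2)
 g(x) = sqrt(C1 + x^2)


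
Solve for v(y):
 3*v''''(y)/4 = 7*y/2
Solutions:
 v(y) = C1 + C2*y + C3*y^2 + C4*y^3 + 7*y^5/180


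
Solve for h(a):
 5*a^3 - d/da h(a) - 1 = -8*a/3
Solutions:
 h(a) = C1 + 5*a^4/4 + 4*a^2/3 - a


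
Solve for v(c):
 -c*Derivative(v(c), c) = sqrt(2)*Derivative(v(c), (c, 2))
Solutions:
 v(c) = C1 + C2*erf(2^(1/4)*c/2)


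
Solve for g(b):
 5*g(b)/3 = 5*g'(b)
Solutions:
 g(b) = C1*exp(b/3)


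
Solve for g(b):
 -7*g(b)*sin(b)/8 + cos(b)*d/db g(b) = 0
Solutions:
 g(b) = C1/cos(b)^(7/8)


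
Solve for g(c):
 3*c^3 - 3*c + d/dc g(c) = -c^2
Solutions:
 g(c) = C1 - 3*c^4/4 - c^3/3 + 3*c^2/2


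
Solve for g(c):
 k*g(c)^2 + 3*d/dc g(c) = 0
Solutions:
 g(c) = 3/(C1 + c*k)


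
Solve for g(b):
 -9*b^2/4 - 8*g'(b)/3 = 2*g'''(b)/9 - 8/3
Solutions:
 g(b) = C1 + C2*sin(2*sqrt(3)*b) + C3*cos(2*sqrt(3)*b) - 9*b^3/32 + 73*b/64


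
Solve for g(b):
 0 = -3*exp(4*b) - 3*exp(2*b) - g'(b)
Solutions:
 g(b) = C1 - 3*exp(4*b)/4 - 3*exp(2*b)/2


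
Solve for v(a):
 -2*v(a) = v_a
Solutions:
 v(a) = C1*exp(-2*a)


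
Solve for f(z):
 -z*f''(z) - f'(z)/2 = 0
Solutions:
 f(z) = C1 + C2*sqrt(z)


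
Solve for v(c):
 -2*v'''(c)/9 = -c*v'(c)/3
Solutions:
 v(c) = C1 + Integral(C2*airyai(2^(2/3)*3^(1/3)*c/2) + C3*airybi(2^(2/3)*3^(1/3)*c/2), c)


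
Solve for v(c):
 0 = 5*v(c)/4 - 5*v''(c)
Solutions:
 v(c) = C1*exp(-c/2) + C2*exp(c/2)


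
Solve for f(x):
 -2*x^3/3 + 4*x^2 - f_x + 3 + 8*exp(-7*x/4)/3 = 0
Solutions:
 f(x) = C1 - x^4/6 + 4*x^3/3 + 3*x - 32*exp(-7*x/4)/21


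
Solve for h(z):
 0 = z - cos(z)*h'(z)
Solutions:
 h(z) = C1 + Integral(z/cos(z), z)


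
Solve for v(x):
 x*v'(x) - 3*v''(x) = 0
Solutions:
 v(x) = C1 + C2*erfi(sqrt(6)*x/6)


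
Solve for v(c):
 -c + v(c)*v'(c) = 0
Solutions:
 v(c) = -sqrt(C1 + c^2)
 v(c) = sqrt(C1 + c^2)


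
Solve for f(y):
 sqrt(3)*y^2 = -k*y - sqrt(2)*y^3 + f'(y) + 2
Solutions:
 f(y) = C1 + k*y^2/2 + sqrt(2)*y^4/4 + sqrt(3)*y^3/3 - 2*y


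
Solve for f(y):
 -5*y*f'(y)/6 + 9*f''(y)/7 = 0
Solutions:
 f(y) = C1 + C2*erfi(sqrt(105)*y/18)


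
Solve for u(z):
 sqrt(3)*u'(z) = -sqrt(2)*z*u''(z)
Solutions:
 u(z) = C1 + C2*z^(1 - sqrt(6)/2)


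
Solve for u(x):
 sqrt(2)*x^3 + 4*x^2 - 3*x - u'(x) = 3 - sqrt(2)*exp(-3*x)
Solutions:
 u(x) = C1 + sqrt(2)*x^4/4 + 4*x^3/3 - 3*x^2/2 - 3*x - sqrt(2)*exp(-3*x)/3


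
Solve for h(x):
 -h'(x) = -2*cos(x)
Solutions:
 h(x) = C1 + 2*sin(x)


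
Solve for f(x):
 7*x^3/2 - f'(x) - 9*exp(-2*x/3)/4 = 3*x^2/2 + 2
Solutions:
 f(x) = C1 + 7*x^4/8 - x^3/2 - 2*x + 27*exp(-2*x/3)/8


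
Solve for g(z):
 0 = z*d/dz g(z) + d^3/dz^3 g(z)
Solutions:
 g(z) = C1 + Integral(C2*airyai(-z) + C3*airybi(-z), z)


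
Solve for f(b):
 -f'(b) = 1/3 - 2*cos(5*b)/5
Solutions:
 f(b) = C1 - b/3 + 2*sin(5*b)/25


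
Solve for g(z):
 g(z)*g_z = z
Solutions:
 g(z) = -sqrt(C1 + z^2)
 g(z) = sqrt(C1 + z^2)


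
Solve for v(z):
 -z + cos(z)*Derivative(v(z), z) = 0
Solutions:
 v(z) = C1 + Integral(z/cos(z), z)


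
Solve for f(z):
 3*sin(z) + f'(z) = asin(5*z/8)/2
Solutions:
 f(z) = C1 + z*asin(5*z/8)/2 + sqrt(64 - 25*z^2)/10 + 3*cos(z)


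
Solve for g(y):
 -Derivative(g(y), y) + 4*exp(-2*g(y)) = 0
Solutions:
 g(y) = log(-sqrt(C1 + 8*y))
 g(y) = log(C1 + 8*y)/2


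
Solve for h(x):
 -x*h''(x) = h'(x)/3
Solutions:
 h(x) = C1 + C2*x^(2/3)


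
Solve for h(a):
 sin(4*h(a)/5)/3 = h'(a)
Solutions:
 -a/3 + 5*log(cos(4*h(a)/5) - 1)/8 - 5*log(cos(4*h(a)/5) + 1)/8 = C1


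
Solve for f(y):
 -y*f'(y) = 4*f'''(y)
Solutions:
 f(y) = C1 + Integral(C2*airyai(-2^(1/3)*y/2) + C3*airybi(-2^(1/3)*y/2), y)


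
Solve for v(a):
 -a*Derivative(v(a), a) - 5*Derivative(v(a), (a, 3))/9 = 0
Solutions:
 v(a) = C1 + Integral(C2*airyai(-15^(2/3)*a/5) + C3*airybi(-15^(2/3)*a/5), a)


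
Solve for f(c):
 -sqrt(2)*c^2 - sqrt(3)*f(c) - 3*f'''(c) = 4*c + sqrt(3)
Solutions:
 f(c) = C3*exp(-3^(5/6)*c/3) - sqrt(6)*c^2/3 - 4*sqrt(3)*c/3 + (C1*sin(3^(1/3)*c/2) + C2*cos(3^(1/3)*c/2))*exp(3^(5/6)*c/6) - 1


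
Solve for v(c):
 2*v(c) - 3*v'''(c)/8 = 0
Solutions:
 v(c) = C3*exp(2*2^(1/3)*3^(2/3)*c/3) + (C1*sin(2^(1/3)*3^(1/6)*c) + C2*cos(2^(1/3)*3^(1/6)*c))*exp(-2^(1/3)*3^(2/3)*c/3)


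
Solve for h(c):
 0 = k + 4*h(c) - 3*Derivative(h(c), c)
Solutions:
 h(c) = C1*exp(4*c/3) - k/4


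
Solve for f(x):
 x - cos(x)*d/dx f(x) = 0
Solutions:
 f(x) = C1 + Integral(x/cos(x), x)


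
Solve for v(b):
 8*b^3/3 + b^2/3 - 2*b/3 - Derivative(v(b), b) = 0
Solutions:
 v(b) = C1 + 2*b^4/3 + b^3/9 - b^2/3


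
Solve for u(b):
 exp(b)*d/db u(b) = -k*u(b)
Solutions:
 u(b) = C1*exp(k*exp(-b))


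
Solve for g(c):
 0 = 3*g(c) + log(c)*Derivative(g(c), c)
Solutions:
 g(c) = C1*exp(-3*li(c))


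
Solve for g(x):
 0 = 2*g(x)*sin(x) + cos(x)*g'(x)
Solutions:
 g(x) = C1*cos(x)^2


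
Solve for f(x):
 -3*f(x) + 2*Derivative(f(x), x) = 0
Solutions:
 f(x) = C1*exp(3*x/2)


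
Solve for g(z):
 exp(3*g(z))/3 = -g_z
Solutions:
 g(z) = log((-1 - sqrt(3)*I)*(1/(C1 + z))^(1/3)/2)
 g(z) = log((-1 + sqrt(3)*I)*(1/(C1 + z))^(1/3)/2)
 g(z) = log(1/(C1 + z))/3


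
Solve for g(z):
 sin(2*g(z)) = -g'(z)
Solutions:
 g(z) = pi - acos((-C1 - exp(4*z))/(C1 - exp(4*z)))/2
 g(z) = acos((-C1 - exp(4*z))/(C1 - exp(4*z)))/2


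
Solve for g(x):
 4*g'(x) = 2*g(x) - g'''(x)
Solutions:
 g(x) = C1*exp(x*(-3*(1 + sqrt(273)/9)^(1/3) + 4/(1 + sqrt(273)/9)^(1/3))/6)*sin(sqrt(3)*x*(4/(1 + sqrt(273)/9)^(1/3) + 3*(1 + sqrt(273)/9)^(1/3))/6) + C2*exp(x*(-3*(1 + sqrt(273)/9)^(1/3) + 4/(1 + sqrt(273)/9)^(1/3))/6)*cos(sqrt(3)*x*(4/(1 + sqrt(273)/9)^(1/3) + 3*(1 + sqrt(273)/9)^(1/3))/6) + C3*exp(x*(-4/(3*(1 + sqrt(273)/9)^(1/3)) + (1 + sqrt(273)/9)^(1/3)))


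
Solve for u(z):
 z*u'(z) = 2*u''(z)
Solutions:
 u(z) = C1 + C2*erfi(z/2)


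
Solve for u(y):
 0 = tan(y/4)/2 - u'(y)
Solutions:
 u(y) = C1 - 2*log(cos(y/4))


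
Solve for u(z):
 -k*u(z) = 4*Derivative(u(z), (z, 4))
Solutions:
 u(z) = C1*exp(-sqrt(2)*z*(-k)^(1/4)/2) + C2*exp(sqrt(2)*z*(-k)^(1/4)/2) + C3*exp(-sqrt(2)*I*z*(-k)^(1/4)/2) + C4*exp(sqrt(2)*I*z*(-k)^(1/4)/2)


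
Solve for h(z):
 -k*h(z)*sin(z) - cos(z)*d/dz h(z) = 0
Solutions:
 h(z) = C1*exp(k*log(cos(z)))


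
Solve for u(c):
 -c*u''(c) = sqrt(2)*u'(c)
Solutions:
 u(c) = C1 + C2*c^(1 - sqrt(2))


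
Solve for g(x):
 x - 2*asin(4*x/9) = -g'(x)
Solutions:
 g(x) = C1 - x^2/2 + 2*x*asin(4*x/9) + sqrt(81 - 16*x^2)/2


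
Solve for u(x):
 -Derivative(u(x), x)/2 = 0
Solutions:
 u(x) = C1


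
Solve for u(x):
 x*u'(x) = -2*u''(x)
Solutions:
 u(x) = C1 + C2*erf(x/2)


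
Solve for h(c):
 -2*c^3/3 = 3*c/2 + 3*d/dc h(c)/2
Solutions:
 h(c) = C1 - c^4/9 - c^2/2


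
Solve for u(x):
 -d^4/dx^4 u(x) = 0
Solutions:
 u(x) = C1 + C2*x + C3*x^2 + C4*x^3


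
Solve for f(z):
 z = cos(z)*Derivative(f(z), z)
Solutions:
 f(z) = C1 + Integral(z/cos(z), z)


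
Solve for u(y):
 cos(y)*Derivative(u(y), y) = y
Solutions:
 u(y) = C1 + Integral(y/cos(y), y)


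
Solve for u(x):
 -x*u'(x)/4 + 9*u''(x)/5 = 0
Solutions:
 u(x) = C1 + C2*erfi(sqrt(10)*x/12)


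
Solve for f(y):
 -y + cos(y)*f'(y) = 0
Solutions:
 f(y) = C1 + Integral(y/cos(y), y)


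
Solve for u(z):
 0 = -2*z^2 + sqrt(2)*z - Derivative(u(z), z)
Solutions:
 u(z) = C1 - 2*z^3/3 + sqrt(2)*z^2/2


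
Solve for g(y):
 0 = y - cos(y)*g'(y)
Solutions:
 g(y) = C1 + Integral(y/cos(y), y)


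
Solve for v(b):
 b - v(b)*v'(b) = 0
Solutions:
 v(b) = -sqrt(C1 + b^2)
 v(b) = sqrt(C1 + b^2)


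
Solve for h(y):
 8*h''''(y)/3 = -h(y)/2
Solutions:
 h(y) = (C1*sin(sqrt(2)*3^(1/4)*y/4) + C2*cos(sqrt(2)*3^(1/4)*y/4))*exp(-sqrt(2)*3^(1/4)*y/4) + (C3*sin(sqrt(2)*3^(1/4)*y/4) + C4*cos(sqrt(2)*3^(1/4)*y/4))*exp(sqrt(2)*3^(1/4)*y/4)


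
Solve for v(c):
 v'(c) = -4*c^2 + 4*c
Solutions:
 v(c) = C1 - 4*c^3/3 + 2*c^2


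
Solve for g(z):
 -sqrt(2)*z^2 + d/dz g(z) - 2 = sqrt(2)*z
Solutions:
 g(z) = C1 + sqrt(2)*z^3/3 + sqrt(2)*z^2/2 + 2*z


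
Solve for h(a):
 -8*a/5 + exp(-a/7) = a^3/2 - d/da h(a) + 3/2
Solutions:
 h(a) = C1 + a^4/8 + 4*a^2/5 + 3*a/2 + 7*exp(-a/7)


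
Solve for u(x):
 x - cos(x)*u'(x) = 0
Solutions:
 u(x) = C1 + Integral(x/cos(x), x)


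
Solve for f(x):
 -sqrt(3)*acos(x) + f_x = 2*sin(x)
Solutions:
 f(x) = C1 + sqrt(3)*(x*acos(x) - sqrt(1 - x^2)) - 2*cos(x)


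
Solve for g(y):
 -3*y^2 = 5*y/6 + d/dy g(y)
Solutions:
 g(y) = C1 - y^3 - 5*y^2/12


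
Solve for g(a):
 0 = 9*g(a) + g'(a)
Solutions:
 g(a) = C1*exp(-9*a)


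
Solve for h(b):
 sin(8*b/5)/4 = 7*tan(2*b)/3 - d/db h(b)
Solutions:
 h(b) = C1 - 7*log(cos(2*b))/6 + 5*cos(8*b/5)/32


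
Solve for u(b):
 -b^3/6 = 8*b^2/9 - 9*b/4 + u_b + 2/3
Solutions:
 u(b) = C1 - b^4/24 - 8*b^3/27 + 9*b^2/8 - 2*b/3


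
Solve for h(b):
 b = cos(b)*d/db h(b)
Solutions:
 h(b) = C1 + Integral(b/cos(b), b)


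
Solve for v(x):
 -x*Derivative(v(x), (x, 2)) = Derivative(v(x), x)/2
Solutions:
 v(x) = C1 + C2*sqrt(x)


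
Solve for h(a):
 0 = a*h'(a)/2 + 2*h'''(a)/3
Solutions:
 h(a) = C1 + Integral(C2*airyai(-6^(1/3)*a/2) + C3*airybi(-6^(1/3)*a/2), a)


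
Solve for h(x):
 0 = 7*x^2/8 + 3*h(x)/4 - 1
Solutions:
 h(x) = 4/3 - 7*x^2/6


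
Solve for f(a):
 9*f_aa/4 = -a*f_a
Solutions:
 f(a) = C1 + C2*erf(sqrt(2)*a/3)


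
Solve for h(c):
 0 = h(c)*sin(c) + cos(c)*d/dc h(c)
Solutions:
 h(c) = C1*cos(c)


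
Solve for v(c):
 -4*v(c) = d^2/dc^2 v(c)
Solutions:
 v(c) = C1*sin(2*c) + C2*cos(2*c)


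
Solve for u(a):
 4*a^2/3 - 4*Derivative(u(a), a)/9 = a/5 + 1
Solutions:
 u(a) = C1 + a^3 - 9*a^2/40 - 9*a/4


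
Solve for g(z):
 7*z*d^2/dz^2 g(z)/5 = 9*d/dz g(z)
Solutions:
 g(z) = C1 + C2*z^(52/7)
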